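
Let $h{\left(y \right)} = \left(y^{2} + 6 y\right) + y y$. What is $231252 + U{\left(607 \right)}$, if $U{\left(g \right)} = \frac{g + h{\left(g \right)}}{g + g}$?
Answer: $\frac{463725}{2} \approx 2.3186 \cdot 10^{5}$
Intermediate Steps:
$h{\left(y \right)} = 2 y^{2} + 6 y$ ($h{\left(y \right)} = \left(y^{2} + 6 y\right) + y^{2} = 2 y^{2} + 6 y$)
$U{\left(g \right)} = \frac{g + 2 g \left(3 + g\right)}{2 g}$ ($U{\left(g \right)} = \frac{g + 2 g \left(3 + g\right)}{g + g} = \frac{g + 2 g \left(3 + g\right)}{2 g}$)
$231252 + U{\left(607 \right)} = 231252 + \left(\frac{7}{2} + 607\right) = 231252 + \frac{1221}{2} = \frac{463725}{2}$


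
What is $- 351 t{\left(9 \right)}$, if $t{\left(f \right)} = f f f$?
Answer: $-255879$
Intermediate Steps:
$t{\left(f \right)} = f^{3}$ ($t{\left(f \right)} = f^{2} f = f^{3}$)
$- 351 t{\left(9 \right)} = - 351 \cdot 9^{3} = \left(-351\right) 729 = -255879$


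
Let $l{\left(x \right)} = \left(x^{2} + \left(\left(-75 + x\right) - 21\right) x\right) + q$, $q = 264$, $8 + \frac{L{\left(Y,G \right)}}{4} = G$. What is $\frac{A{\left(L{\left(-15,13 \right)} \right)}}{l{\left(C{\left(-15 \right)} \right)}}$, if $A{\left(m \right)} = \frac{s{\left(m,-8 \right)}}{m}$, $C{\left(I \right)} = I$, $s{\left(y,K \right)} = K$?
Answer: $- \frac{1}{5385} \approx -0.0001857$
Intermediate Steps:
$L{\left(Y,G \right)} = -32 + 4 G$
$A{\left(m \right)} = - \frac{8}{m}$
$l{\left(x \right)} = 264 + x^{2} + x \left(-96 + x\right)$ ($l{\left(x \right)} = \left(x^{2} + \left(\left(-75 + x\right) - 21\right) x\right) + 264 = \left(x^{2} + \left(-96 + x\right) x\right) + 264 = \left(x^{2} + x \left(-96 + x\right)\right) + 264 = 264 + x^{2} + x \left(-96 + x\right)$)
$\frac{A{\left(L{\left(-15,13 \right)} \right)}}{l{\left(C{\left(-15 \right)} \right)}} = \frac{\left(-8\right) \frac{1}{-32 + 4 \cdot 13}}{264 - -1440 + 2 \left(-15\right)^{2}} = \frac{\left(-8\right) \frac{1}{-32 + 52}}{264 + 1440 + 2 \cdot 225} = \frac{\left(-8\right) \frac{1}{20}}{264 + 1440 + 450} = \frac{\left(-8\right) \frac{1}{20}}{2154} = \left(- \frac{2}{5}\right) \frac{1}{2154} = - \frac{1}{5385}$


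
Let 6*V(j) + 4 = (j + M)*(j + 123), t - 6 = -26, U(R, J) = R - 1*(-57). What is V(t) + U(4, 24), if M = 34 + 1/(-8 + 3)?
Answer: 8917/30 ≈ 297.23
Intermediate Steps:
U(R, J) = 57 + R (U(R, J) = R + 57 = 57 + R)
t = -20 (t = 6 - 26 = -20)
M = 169/5 (M = 34 + 1/(-5) = 34 - 1/5 = 169/5 ≈ 33.800)
V(j) = -2/3 + (123 + j)*(169/5 + j)/6 (V(j) = -2/3 + ((j + 169/5)*(j + 123))/6 = -2/3 + ((169/5 + j)*(123 + j))/6 = -2/3 + ((123 + j)*(169/5 + j))/6 = -2/3 + (123 + j)*(169/5 + j)/6)
V(t) + U(4, 24) = (20767/30 + (1/6)*(-20)**2 + (392/15)*(-20)) + (57 + 4) = (20767/30 + (1/6)*400 - 1568/3) + 61 = (20767/30 + 200/3 - 1568/3) + 61 = 7087/30 + 61 = 8917/30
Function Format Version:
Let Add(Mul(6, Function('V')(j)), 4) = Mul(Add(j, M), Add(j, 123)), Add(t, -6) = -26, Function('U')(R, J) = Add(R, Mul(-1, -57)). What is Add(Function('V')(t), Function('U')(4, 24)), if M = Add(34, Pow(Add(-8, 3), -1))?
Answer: Rational(8917, 30) ≈ 297.23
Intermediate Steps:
Function('U')(R, J) = Add(57, R) (Function('U')(R, J) = Add(R, 57) = Add(57, R))
t = -20 (t = Add(6, -26) = -20)
M = Rational(169, 5) (M = Add(34, Pow(-5, -1)) = Add(34, Rational(-1, 5)) = Rational(169, 5) ≈ 33.800)
Function('V')(j) = Add(Rational(-2, 3), Mul(Rational(1, 6), Add(123, j), Add(Rational(169, 5), j))) (Function('V')(j) = Add(Rational(-2, 3), Mul(Rational(1, 6), Mul(Add(j, Rational(169, 5)), Add(j, 123)))) = Add(Rational(-2, 3), Mul(Rational(1, 6), Mul(Add(Rational(169, 5), j), Add(123, j)))) = Add(Rational(-2, 3), Mul(Rational(1, 6), Mul(Add(123, j), Add(Rational(169, 5), j)))) = Add(Rational(-2, 3), Mul(Rational(1, 6), Add(123, j), Add(Rational(169, 5), j))))
Add(Function('V')(t), Function('U')(4, 24)) = Add(Add(Rational(20767, 30), Mul(Rational(1, 6), Pow(-20, 2)), Mul(Rational(392, 15), -20)), Add(57, 4)) = Add(Add(Rational(20767, 30), Mul(Rational(1, 6), 400), Rational(-1568, 3)), 61) = Add(Add(Rational(20767, 30), Rational(200, 3), Rational(-1568, 3)), 61) = Add(Rational(7087, 30), 61) = Rational(8917, 30)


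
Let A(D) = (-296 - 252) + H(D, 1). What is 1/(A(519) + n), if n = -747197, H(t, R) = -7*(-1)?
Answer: -1/747738 ≈ -1.3374e-6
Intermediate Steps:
H(t, R) = 7
A(D) = -541 (A(D) = (-296 - 252) + 7 = -548 + 7 = -541)
1/(A(519) + n) = 1/(-541 - 747197) = 1/(-747738) = -1/747738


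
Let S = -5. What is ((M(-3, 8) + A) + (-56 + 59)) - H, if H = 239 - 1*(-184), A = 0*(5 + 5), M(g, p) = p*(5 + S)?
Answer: -420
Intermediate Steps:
M(g, p) = 0 (M(g, p) = p*(5 - 5) = p*0 = 0)
A = 0 (A = 0*10 = 0)
H = 423 (H = 239 + 184 = 423)
((M(-3, 8) + A) + (-56 + 59)) - H = ((0 + 0) + (-56 + 59)) - 1*423 = (0 + 3) - 423 = 3 - 423 = -420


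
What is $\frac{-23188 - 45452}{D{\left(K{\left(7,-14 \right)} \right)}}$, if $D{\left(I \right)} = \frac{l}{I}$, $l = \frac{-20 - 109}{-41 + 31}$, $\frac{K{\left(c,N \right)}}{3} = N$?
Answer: $\frac{9609600}{43} \approx 2.2348 \cdot 10^{5}$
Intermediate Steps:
$K{\left(c,N \right)} = 3 N$
$l = \frac{129}{10}$ ($l = - \frac{129}{-10} = \left(-129\right) \left(- \frac{1}{10}\right) = \frac{129}{10} \approx 12.9$)
$D{\left(I \right)} = \frac{129}{10 I}$
$\frac{-23188 - 45452}{D{\left(K{\left(7,-14 \right)} \right)}} = \frac{-23188 - 45452}{\frac{129}{10} \frac{1}{3 \left(-14\right)}} = \frac{-23188 - 45452}{\frac{129}{10} \frac{1}{-42}} = - \frac{68640}{\frac{129}{10} \left(- \frac{1}{42}\right)} = - \frac{68640}{- \frac{43}{140}} = \left(-68640\right) \left(- \frac{140}{43}\right) = \frac{9609600}{43}$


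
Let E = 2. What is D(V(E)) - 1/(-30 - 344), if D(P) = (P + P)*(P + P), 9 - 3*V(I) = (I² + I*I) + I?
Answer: 1505/3366 ≈ 0.44712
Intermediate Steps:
V(I) = 3 - 2*I²/3 - I/3 (V(I) = 3 - ((I² + I*I) + I)/3 = 3 - ((I² + I²) + I)/3 = 3 - (2*I² + I)/3 = 3 - (I + 2*I²)/3 = 3 + (-2*I²/3 - I/3) = 3 - 2*I²/3 - I/3)
D(P) = 4*P² (D(P) = (2*P)*(2*P) = 4*P²)
D(V(E)) - 1/(-30 - 344) = 4*(3 - ⅔*2² - ⅓*2)² - 1/(-30 - 344) = 4*(3 - ⅔*4 - ⅔)² - 1/(-374) = 4*(3 - 8/3 - ⅔)² - 1*(-1/374) = 4*(-⅓)² + 1/374 = 4*(⅑) + 1/374 = 4/9 + 1/374 = 1505/3366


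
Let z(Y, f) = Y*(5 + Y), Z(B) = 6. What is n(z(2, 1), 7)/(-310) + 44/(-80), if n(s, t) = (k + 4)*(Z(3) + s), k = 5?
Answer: -701/620 ≈ -1.1306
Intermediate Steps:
n(s, t) = 54 + 9*s (n(s, t) = (5 + 4)*(6 + s) = 9*(6 + s) = 54 + 9*s)
n(z(2, 1), 7)/(-310) + 44/(-80) = (54 + 9*(2*(5 + 2)))/(-310) + 44/(-80) = (54 + 9*(2*7))*(-1/310) + 44*(-1/80) = (54 + 9*14)*(-1/310) - 11/20 = (54 + 126)*(-1/310) - 11/20 = 180*(-1/310) - 11/20 = -18/31 - 11/20 = -701/620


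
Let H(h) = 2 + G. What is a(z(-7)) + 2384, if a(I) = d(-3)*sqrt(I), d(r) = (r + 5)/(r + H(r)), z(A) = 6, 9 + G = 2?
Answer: 2384 - sqrt(6)/4 ≈ 2383.4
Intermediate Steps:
G = -7 (G = -9 + 2 = -7)
H(h) = -5 (H(h) = 2 - 7 = -5)
d(r) = (5 + r)/(-5 + r) (d(r) = (r + 5)/(r - 5) = (5 + r)/(-5 + r))
a(I) = -sqrt(I)/4 (a(I) = ((5 - 3)/(-5 - 3))*sqrt(I) = (2/(-8))*sqrt(I) = (-1/8*2)*sqrt(I) = -sqrt(I)/4)
a(z(-7)) + 2384 = -sqrt(6)/4 + 2384 = 2384 - sqrt(6)/4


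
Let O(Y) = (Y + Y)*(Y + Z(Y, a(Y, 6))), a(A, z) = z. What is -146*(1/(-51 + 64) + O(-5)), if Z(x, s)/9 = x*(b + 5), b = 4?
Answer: -7781946/13 ≈ -5.9861e+5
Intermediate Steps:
Z(x, s) = 81*x (Z(x, s) = 9*(x*(4 + 5)) = 9*(x*9) = 9*(9*x) = 81*x)
O(Y) = 164*Y**2 (O(Y) = (Y + Y)*(Y + 81*Y) = (2*Y)*(82*Y) = 164*Y**2)
-146*(1/(-51 + 64) + O(-5)) = -146*(1/(-51 + 64) + 164*(-5)**2) = -146*(1/13 + 164*25) = -146*(1/13 + 4100) = -146*53301/13 = -7781946/13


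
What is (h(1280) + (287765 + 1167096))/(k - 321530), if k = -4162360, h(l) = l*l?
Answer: -1031087/1494630 ≈ -0.68986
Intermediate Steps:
h(l) = l²
(h(1280) + (287765 + 1167096))/(k - 321530) = (1280² + (287765 + 1167096))/(-4162360 - 321530) = (1638400 + 1454861)/(-4483890) = 3093261*(-1/4483890) = -1031087/1494630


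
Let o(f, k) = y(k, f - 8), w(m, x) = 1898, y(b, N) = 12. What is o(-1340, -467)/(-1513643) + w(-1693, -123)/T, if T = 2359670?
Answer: 1422289187/1785848988905 ≈ 0.00079642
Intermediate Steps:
o(f, k) = 12
o(-1340, -467)/(-1513643) + w(-1693, -123)/T = 12/(-1513643) + 1898/2359670 = 12*(-1/1513643) + 1898*(1/2359670) = -12/1513643 + 949/1179835 = 1422289187/1785848988905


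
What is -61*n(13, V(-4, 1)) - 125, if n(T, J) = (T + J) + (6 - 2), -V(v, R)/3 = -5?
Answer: -2077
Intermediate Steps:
V(v, R) = 15 (V(v, R) = -3*(-5) = 15)
n(T, J) = 4 + J + T (n(T, J) = (J + T) + 4 = 4 + J + T)
-61*n(13, V(-4, 1)) - 125 = -61*(4 + 15 + 13) - 125 = -61*32 - 125 = -1952 - 125 = -2077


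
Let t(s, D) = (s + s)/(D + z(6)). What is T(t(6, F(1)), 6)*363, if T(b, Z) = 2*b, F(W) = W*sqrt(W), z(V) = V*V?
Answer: 8712/37 ≈ 235.46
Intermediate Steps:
z(V) = V**2
F(W) = W**(3/2)
t(s, D) = 2*s/(36 + D) (t(s, D) = (s + s)/(D + 6**2) = (2*s)/(D + 36) = (2*s)/(36 + D) = 2*s/(36 + D))
T(t(6, F(1)), 6)*363 = (2*(2*6/(36 + 1**(3/2))))*363 = (2*(2*6/(36 + 1)))*363 = (2*(2*6/37))*363 = (2*(2*6*(1/37)))*363 = (2*(12/37))*363 = (24/37)*363 = 8712/37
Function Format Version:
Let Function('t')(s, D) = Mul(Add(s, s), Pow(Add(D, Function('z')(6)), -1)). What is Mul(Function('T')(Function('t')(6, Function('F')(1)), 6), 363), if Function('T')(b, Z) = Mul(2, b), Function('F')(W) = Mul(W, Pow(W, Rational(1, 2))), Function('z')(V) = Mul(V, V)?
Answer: Rational(8712, 37) ≈ 235.46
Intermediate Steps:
Function('z')(V) = Pow(V, 2)
Function('F')(W) = Pow(W, Rational(3, 2))
Function('t')(s, D) = Mul(2, s, Pow(Add(36, D), -1)) (Function('t')(s, D) = Mul(Add(s, s), Pow(Add(D, Pow(6, 2)), -1)) = Mul(Mul(2, s), Pow(Add(D, 36), -1)) = Mul(Mul(2, s), Pow(Add(36, D), -1)) = Mul(2, s, Pow(Add(36, D), -1)))
Mul(Function('T')(Function('t')(6, Function('F')(1)), 6), 363) = Mul(Mul(2, Mul(2, 6, Pow(Add(36, Pow(1, Rational(3, 2))), -1))), 363) = Mul(Mul(2, Mul(2, 6, Pow(Add(36, 1), -1))), 363) = Mul(Mul(2, Mul(2, 6, Pow(37, -1))), 363) = Mul(Mul(2, Mul(2, 6, Rational(1, 37))), 363) = Mul(Mul(2, Rational(12, 37)), 363) = Mul(Rational(24, 37), 363) = Rational(8712, 37)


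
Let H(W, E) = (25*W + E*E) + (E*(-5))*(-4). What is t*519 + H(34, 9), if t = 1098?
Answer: 570973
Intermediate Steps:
H(W, E) = E² + 20*E + 25*W (H(W, E) = (25*W + E²) - 5*E*(-4) = (E² + 25*W) + 20*E = E² + 20*E + 25*W)
t*519 + H(34, 9) = 1098*519 + (9² + 20*9 + 25*34) = 569862 + (81 + 180 + 850) = 569862 + 1111 = 570973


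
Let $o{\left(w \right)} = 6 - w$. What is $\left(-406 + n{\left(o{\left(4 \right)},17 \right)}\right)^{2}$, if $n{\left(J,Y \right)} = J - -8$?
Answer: $156816$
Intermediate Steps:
$n{\left(J,Y \right)} = 8 + J$ ($n{\left(J,Y \right)} = J + 8 = 8 + J$)
$\left(-406 + n{\left(o{\left(4 \right)},17 \right)}\right)^{2} = \left(-406 + \left(8 + \left(6 - 4\right)\right)\right)^{2} = \left(-406 + \left(8 + 2\right)\right)^{2} = \left(-406 + 10\right)^{2} = \left(-396\right)^{2} = 156816$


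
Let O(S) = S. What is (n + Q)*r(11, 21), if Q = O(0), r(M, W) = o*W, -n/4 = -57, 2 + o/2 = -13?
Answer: -143640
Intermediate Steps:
o = -30 (o = -4 + 2*(-13) = -4 - 26 = -30)
n = 228 (n = -4*(-57) = 228)
r(M, W) = -30*W
Q = 0
(n + Q)*r(11, 21) = (228 + 0)*(-30*21) = 228*(-630) = -143640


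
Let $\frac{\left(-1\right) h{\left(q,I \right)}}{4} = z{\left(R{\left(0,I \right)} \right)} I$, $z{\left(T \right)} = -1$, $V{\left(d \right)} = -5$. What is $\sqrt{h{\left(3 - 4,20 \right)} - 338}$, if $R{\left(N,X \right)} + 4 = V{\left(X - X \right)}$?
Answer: $i \sqrt{258} \approx 16.062 i$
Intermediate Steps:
$R{\left(N,X \right)} = -9$ ($R{\left(N,X \right)} = -4 - 5 = -9$)
$h{\left(q,I \right)} = 4 I$ ($h{\left(q,I \right)} = - 4 \left(- I\right) = 4 I$)
$\sqrt{h{\left(3 - 4,20 \right)} - 338} = \sqrt{4 \cdot 20 - 338} = \sqrt{80 - 338} = \sqrt{-258} = i \sqrt{258}$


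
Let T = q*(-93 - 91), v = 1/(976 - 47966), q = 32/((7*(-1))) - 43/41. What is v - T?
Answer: -13946256367/13486130 ≈ -1034.1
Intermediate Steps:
q = -1613/287 (q = 32/(-7) - 43*1/41 = 32*(-⅐) - 43/41 = -32/7 - 43/41 = -1613/287 ≈ -5.6202)
v = -1/46990 (v = 1/(-46990) = -1/46990 ≈ -2.1281e-5)
T = 296792/287 (T = -1613*(-93 - 91)/287 = -1613/287*(-184) = 296792/287 ≈ 1034.1)
v - T = -1/46990 - 1*296792/287 = -1/46990 - 296792/287 = -13946256367/13486130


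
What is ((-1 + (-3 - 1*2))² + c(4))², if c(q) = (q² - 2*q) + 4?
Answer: 2304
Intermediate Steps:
c(q) = 4 + q² - 2*q
((-1 + (-3 - 1*2))² + c(4))² = ((-1 + (-3 - 1*2))² + (4 + 4² - 2*4))² = ((-1 + (-3 - 2))² + (4 + 16 - 8))² = ((-1 - 5)² + 12)² = ((-6)² + 12)² = (36 + 12)² = 48² = 2304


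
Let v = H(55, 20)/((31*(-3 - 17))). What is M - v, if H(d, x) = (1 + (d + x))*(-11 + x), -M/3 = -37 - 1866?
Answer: 885066/155 ≈ 5710.1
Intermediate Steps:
M = 5709 (M = -3*(-37 - 1866) = -3*(-1903) = 5709)
H(d, x) = (-11 + x)*(1 + d + x) (H(d, x) = (1 + d + x)*(-11 + x) = (-11 + x)*(1 + d + x))
v = -171/155 (v = (-11 + 20² - 11*55 - 10*20 + 55*20)/((31*(-3 - 17))) = (-11 + 400 - 605 - 200 + 1100)/((31*(-20))) = 684/(-620) = 684*(-1/620) = -171/155 ≈ -1.1032)
M - v = 5709 - 1*(-171/155) = 5709 + 171/155 = 885066/155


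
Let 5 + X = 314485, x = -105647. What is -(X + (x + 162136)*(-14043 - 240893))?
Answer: 14400765224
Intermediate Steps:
X = 314480 (X = -5 + 314485 = 314480)
-(X + (x + 162136)*(-14043 - 240893)) = -(314480 + (-105647 + 162136)*(-14043 - 240893)) = -(314480 + 56489*(-254936)) = -(314480 - 14401079704) = -1*(-14400765224) = 14400765224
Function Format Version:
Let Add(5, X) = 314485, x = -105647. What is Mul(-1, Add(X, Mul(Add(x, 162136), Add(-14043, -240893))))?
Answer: 14400765224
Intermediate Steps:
X = 314480 (X = Add(-5, 314485) = 314480)
Mul(-1, Add(X, Mul(Add(x, 162136), Add(-14043, -240893)))) = Mul(-1, Add(314480, Mul(Add(-105647, 162136), Add(-14043, -240893)))) = Mul(-1, Add(314480, Mul(56489, -254936))) = Mul(-1, Add(314480, -14401079704)) = Mul(-1, -14400765224) = 14400765224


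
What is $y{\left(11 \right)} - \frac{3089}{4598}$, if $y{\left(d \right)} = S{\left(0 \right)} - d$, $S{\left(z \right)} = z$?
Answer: $- \frac{53667}{4598} \approx -11.672$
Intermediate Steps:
$y{\left(d \right)} = - d$ ($y{\left(d \right)} = 0 - d = - d$)
$y{\left(11 \right)} - \frac{3089}{4598} = \left(-1\right) 11 - \frac{3089}{4598} = -11 - \frac{3089}{4598} = - \frac{53667}{4598}$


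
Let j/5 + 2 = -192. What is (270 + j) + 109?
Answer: -591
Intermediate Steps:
j = -970 (j = -10 + 5*(-192) = -10 - 960 = -970)
(270 + j) + 109 = (270 - 970) + 109 = -700 + 109 = -591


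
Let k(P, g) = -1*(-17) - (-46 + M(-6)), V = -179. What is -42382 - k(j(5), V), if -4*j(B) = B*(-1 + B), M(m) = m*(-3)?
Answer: -42427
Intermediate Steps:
M(m) = -3*m
j(B) = -B*(-1 + B)/4
k(P, g) = 45 (k(P, g) = -1*(-17) - (-46 - 3*(-6)) = 17 - (-46 + 18) = 17 - 1*(-28) = 17 + 28 = 45)
-42382 - k(j(5), V) = -42382 - 1*45 = -42382 - 45 = -42427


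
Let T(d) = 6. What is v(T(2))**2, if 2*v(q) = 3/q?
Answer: 1/16 ≈ 0.062500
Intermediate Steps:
v(q) = 3/(2*q) (v(q) = (3/q)/2 = 3/(2*q))
v(T(2))**2 = ((3/2)/6)**2 = ((3/2)*(1/6))**2 = (1/4)**2 = 1/16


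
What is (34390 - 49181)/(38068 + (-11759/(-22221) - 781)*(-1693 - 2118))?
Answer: -328670811/66939479890 ≈ -0.0049100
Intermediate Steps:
(34390 - 49181)/(38068 + (-11759/(-22221) - 781)*(-1693 - 2118)) = -14791/(38068 + (-11759*(-1/22221) - 781)*(-3811)) = -14791/(38068 + (11759/22221 - 781)*(-3811)) = -14791/(38068 - 17342842/22221*(-3811)) = -14791/(38068 + 66093570862/22221) = -14791/66939479890/22221 = -14791*22221/66939479890 = -328670811/66939479890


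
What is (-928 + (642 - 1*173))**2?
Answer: 210681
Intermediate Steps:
(-928 + (642 - 1*173))**2 = (-928 + (642 - 173))**2 = (-928 + 469)**2 = (-459)**2 = 210681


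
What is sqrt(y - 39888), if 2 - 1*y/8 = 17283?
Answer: 2*I*sqrt(44534) ≈ 422.06*I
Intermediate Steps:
y = -138248 (y = 16 - 8*17283 = 16 - 138264 = -138248)
sqrt(y - 39888) = sqrt(-138248 - 39888) = sqrt(-178136) = 2*I*sqrt(44534)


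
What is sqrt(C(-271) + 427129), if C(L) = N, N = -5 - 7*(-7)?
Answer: sqrt(427173) ≈ 653.58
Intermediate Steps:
N = 44 (N = -5 + 49 = 44)
C(L) = 44
sqrt(C(-271) + 427129) = sqrt(44 + 427129) = sqrt(427173)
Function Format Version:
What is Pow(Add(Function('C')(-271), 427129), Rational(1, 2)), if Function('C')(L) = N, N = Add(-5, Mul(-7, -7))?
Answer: Pow(427173, Rational(1, 2)) ≈ 653.58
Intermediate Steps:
N = 44 (N = Add(-5, 49) = 44)
Function('C')(L) = 44
Pow(Add(Function('C')(-271), 427129), Rational(1, 2)) = Pow(Add(44, 427129), Rational(1, 2)) = Pow(427173, Rational(1, 2))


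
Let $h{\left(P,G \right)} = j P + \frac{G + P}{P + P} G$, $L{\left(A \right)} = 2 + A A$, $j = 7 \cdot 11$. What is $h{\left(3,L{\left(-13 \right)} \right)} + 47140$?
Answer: $52330$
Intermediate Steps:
$j = 77$
$L{\left(A \right)} = 2 + A^{2}$
$h{\left(P,G \right)} = 77 P + \frac{G \left(G + P\right)}{2 P}$ ($h{\left(P,G \right)} = 77 P + \frac{G + P}{P + P} G = 77 P + \frac{G + P}{2 P} G = 77 P + \frac{G \left(G + P\right)}{2 P}$)
$h{\left(3,L{\left(-13 \right)} \right)} + 47140 = \frac{\left(2 + \left(-13\right)^{2}\right)^{2} + 3 \left(\left(2 + \left(-13\right)^{2}\right) + 154 \cdot 3\right)}{2 \cdot 3} + 47140 = \frac{1}{2} \cdot \frac{1}{3} \left(\left(2 + 169\right)^{2} + 3 \left(\left(2 + 169\right) + 462\right)\right) + 47140 = \frac{1}{2} \cdot \frac{1}{3} \left(171^{2} + 3 \left(171 + 462\right)\right) + 47140 = \frac{1}{2} \cdot \frac{1}{3} \left(29241 + 3 \cdot 633\right) + 47140 = \frac{1}{2} \cdot \frac{1}{3} \left(29241 + 1899\right) + 47140 = \frac{1}{2} \cdot \frac{1}{3} \cdot 31140 + 47140 = 5190 + 47140 = 52330$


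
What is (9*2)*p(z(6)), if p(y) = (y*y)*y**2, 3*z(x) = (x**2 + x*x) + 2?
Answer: 59973152/9 ≈ 6.6637e+6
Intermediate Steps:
z(x) = 2/3 + 2*x**2/3 (z(x) = ((x**2 + x*x) + 2)/3 = ((x**2 + x**2) + 2)/3 = (2*x**2 + 2)/3 = (2 + 2*x**2)/3 = 2/3 + 2*x**2/3)
p(y) = y**4 (p(y) = y**2*y**2 = y**4)
(9*2)*p(z(6)) = (9*2)*(2/3 + (2/3)*6**2)**4 = 18*(2/3 + (2/3)*36)**4 = 18*(2/3 + 24)**4 = 18*(74/3)**4 = 18*(29986576/81) = 59973152/9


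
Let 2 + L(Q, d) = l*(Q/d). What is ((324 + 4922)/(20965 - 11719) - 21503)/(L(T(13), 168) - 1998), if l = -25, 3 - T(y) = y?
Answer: 2783360888/258695375 ≈ 10.759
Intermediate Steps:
T(y) = 3 - y
L(Q, d) = -2 - 25*Q/d
((324 + 4922)/(20965 - 11719) - 21503)/(L(T(13), 168) - 1998) = ((324 + 4922)/(20965 - 11719) - 21503)/((-2 - 25*(3 - 1*13)/168) - 1998) = (5246/9246 - 21503)/((-2 - 25*(3 - 13)*1/168) - 1998) = (5246*(1/9246) - 21503)/((-2 - 25*(-10)*1/168) - 1998) = (2623/4623 - 21503)/((-2 + 125/84) - 1998) = -99405746/(4623*(-43/84 - 1998)) = -99405746/(4623*(-167875/84)) = -99405746/4623*(-84/167875) = 2783360888/258695375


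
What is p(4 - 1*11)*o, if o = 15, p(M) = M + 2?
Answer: -75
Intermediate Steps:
p(M) = 2 + M
p(4 - 1*11)*o = (2 + (4 - 1*11))*15 = (2 + (4 - 11))*15 = (2 - 7)*15 = -5*15 = -75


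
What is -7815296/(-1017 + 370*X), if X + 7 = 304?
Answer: -7815296/108873 ≈ -71.784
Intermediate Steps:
X = 297 (X = -7 + 304 = 297)
-7815296/(-1017 + 370*X) = -7815296/(-1017 + 370*297) = -7815296/(-1017 + 109890) = -7815296/108873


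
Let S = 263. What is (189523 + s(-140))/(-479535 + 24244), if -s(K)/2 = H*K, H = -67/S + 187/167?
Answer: -8334677443/19996836011 ≈ -0.41680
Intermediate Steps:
H = 37992/43921 (H = -67/263 + 187/167 = 37992/43921 ≈ 0.86501)
s(K) = -75984*K/43921
(189523 + s(-140))/(-479535 + 24244) = (189523 - 75984/43921*(-140))/(-479535 + 24244) = (189523 + 10637760/43921)/(-455291) = (8334677443/43921)*(-1/455291) = -8334677443/19996836011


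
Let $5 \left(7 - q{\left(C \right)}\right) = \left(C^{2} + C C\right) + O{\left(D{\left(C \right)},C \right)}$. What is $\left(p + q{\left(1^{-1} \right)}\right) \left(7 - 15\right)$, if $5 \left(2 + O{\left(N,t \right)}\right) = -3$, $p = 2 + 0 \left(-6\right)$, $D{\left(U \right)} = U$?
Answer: $- \frac{1824}{25} \approx -72.96$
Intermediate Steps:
$p = 2$ ($p = 2 + 0 = 2$)
$O{\left(N,t \right)} = - \frac{13}{5}$ ($O{\left(N,t \right)} = -2 + \frac{1}{5} \left(-3\right) = -2 - \frac{3}{5} = - \frac{13}{5}$)
$q{\left(C \right)} = \frac{188}{25} - \frac{2 C^{2}}{5}$ ($q{\left(C \right)} = 7 - \frac{\left(C^{2} + C C\right) - \frac{13}{5}}{5} = 7 - \frac{\left(C^{2} + C^{2}\right) - \frac{13}{5}}{5} = 7 - \frac{2 C^{2} - \frac{13}{5}}{5} = 7 - \frac{- \frac{13}{5} + 2 C^{2}}{5} = 7 - \left(- \frac{13}{25} + \frac{2 C^{2}}{5}\right) = \frac{188}{25} - \frac{2 C^{2}}{5}$)
$\left(p + q{\left(1^{-1} \right)}\right) \left(7 - 15\right) = \left(2 + \left(\frac{188}{25} - \frac{2 \left(1^{-1}\right)^{2}}{5}\right)\right) \left(7 - 15\right) = \left(2 + \left(\frac{188}{25} - \frac{2 \cdot 1^{2}}{5}\right)\right) \left(7 - 15\right) = \left(2 + \left(\frac{188}{25} - \frac{2}{5}\right)\right) \left(-8\right) = \left(2 + \frac{178}{25}\right) \left(-8\right) = \frac{228}{25} \left(-8\right) = - \frac{1824}{25}$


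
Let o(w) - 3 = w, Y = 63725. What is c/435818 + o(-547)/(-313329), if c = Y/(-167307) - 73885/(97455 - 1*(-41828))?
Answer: 29667431512311977/17108228262848230137 ≈ 0.0017341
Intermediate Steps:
o(w) = 3 + w
c = -685073770/751710351 (c = 63725/(-167307) - 73885/(97455 - 1*(-41828)) = 63725*(-1/167307) - 73885/(97455 + 41828) = -63725/167307 - 73885/139283 = -685073770/751710351 ≈ -0.91135)
c/435818 + o(-547)/(-313329) = -685073770/751710351/435818 + (3 - 547)/(-313329) = -685073770/751710351*1/435818 - 544*(-1/313329) = -342536885/163804450876059 + 544/313329 = 29667431512311977/17108228262848230137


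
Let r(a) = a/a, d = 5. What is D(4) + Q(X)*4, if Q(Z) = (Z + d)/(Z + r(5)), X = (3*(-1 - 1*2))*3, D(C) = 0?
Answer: 44/13 ≈ 3.3846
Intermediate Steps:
r(a) = 1
X = -27 (X = (3*(-1 - 2))*3 = (3*(-3))*3 = -9*3 = -27)
Q(Z) = (5 + Z)/(1 + Z) (Q(Z) = (Z + 5)/(Z + 1) = (5 + Z)/(1 + Z))
D(4) + Q(X)*4 = 0 + ((5 - 27)/(1 - 27))*4 = 0 + (-22/(-26))*4 = 0 - 1/26*(-22)*4 = 0 + (11/13)*4 = 0 + 44/13 = 44/13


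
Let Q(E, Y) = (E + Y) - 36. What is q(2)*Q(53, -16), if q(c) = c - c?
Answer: 0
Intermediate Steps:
q(c) = 0
Q(E, Y) = -36 + E + Y
q(2)*Q(53, -16) = 0*(-36 + 53 - 16) = 0*1 = 0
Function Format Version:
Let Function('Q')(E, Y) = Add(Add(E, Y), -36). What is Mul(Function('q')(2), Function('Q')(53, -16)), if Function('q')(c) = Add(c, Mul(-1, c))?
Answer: 0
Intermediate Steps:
Function('q')(c) = 0
Function('Q')(E, Y) = Add(-36, E, Y)
Mul(Function('q')(2), Function('Q')(53, -16)) = Mul(0, Add(-36, 53, -16)) = Mul(0, 1) = 0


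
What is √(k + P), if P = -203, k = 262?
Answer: √59 ≈ 7.6811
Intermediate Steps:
√(k + P) = √(262 - 203) = √59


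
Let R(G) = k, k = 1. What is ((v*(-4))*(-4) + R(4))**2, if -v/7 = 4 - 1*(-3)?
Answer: 613089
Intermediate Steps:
v = -49 (v = -7*(4 - 1*(-3)) = -7*(4 + 3) = -7*7 = -49)
R(G) = 1
((v*(-4))*(-4) + R(4))**2 = (-49*(-4)*(-4) + 1)**2 = (196*(-4) + 1)**2 = (-784 + 1)**2 = (-783)**2 = 613089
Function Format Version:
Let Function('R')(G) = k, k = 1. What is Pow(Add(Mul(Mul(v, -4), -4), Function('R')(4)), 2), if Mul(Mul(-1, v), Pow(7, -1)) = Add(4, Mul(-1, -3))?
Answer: 613089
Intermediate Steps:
v = -49 (v = Mul(-7, Add(4, Mul(-1, -3))) = Mul(-7, Add(4, 3)) = Mul(-7, 7) = -49)
Function('R')(G) = 1
Pow(Add(Mul(Mul(v, -4), -4), Function('R')(4)), 2) = Pow(Add(Mul(Mul(-49, -4), -4), 1), 2) = Pow(Add(Mul(196, -4), 1), 2) = Pow(Add(-784, 1), 2) = Pow(-783, 2) = 613089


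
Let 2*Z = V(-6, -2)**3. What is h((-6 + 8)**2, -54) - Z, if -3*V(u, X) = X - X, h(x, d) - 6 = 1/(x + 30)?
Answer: 205/34 ≈ 6.0294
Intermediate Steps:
h(x, d) = 6 + 1/(30 + x) (h(x, d) = 6 + 1/(x + 30) = 6 + 1/(30 + x))
V(u, X) = 0 (V(u, X) = -(X - X)/3 = -1/3*0 = 0)
Z = 0 (Z = (1/2)*0**3 = (1/2)*0 = 0)
h((-6 + 8)**2, -54) - Z = (181 + 6*(-6 + 8)**2)/(30 + (-6 + 8)**2) - 1*0 = (181 + 6*2**2)/(30 + 2**2) + 0 = (181 + 6*4)/(30 + 4) + 0 = (181 + 24)/34 + 0 = (1/34)*205 + 0 = 205/34 + 0 = 205/34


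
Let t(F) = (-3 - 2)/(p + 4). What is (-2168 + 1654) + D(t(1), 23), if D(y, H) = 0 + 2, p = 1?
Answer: -512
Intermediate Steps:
t(F) = -1 (t(F) = (-3 - 2)/(1 + 4) = -5/5 = -5*1/5 = -1)
D(y, H) = 2
(-2168 + 1654) + D(t(1), 23) = (-2168 + 1654) + 2 = -514 + 2 = -512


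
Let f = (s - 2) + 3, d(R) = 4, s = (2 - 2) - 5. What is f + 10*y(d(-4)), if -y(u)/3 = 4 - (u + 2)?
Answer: 56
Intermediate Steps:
s = -5 (s = 0 - 5 = -5)
y(u) = -6 + 3*u (y(u) = -3*(4 - (u + 2)) = -3*(4 - (2 + u)) = -3*(4 + (-2 - u)) = -3*(2 - u) = -6 + 3*u)
f = -4 (f = (-5 - 2) + 3 = -7 + 3 = -4)
f + 10*y(d(-4)) = -4 + 10*(-6 + 3*4) = -4 + 10*(-6 + 12) = -4 + 10*6 = -4 + 60 = 56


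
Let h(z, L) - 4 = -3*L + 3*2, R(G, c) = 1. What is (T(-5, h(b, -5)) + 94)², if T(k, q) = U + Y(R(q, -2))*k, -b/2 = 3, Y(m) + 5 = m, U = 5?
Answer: 14161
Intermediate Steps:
Y(m) = -5 + m
b = -6 (b = -2*3 = -6)
h(z, L) = 10 - 3*L (h(z, L) = 4 + (-3*L + 3*2) = 4 + (-3*L + 6) = 4 + (6 - 3*L) = 10 - 3*L)
T(k, q) = 5 - 4*k (T(k, q) = 5 + (-5 + 1)*k = 5 - 4*k)
(T(-5, h(b, -5)) + 94)² = ((5 - 4*(-5)) + 94)² = ((5 + 20) + 94)² = (25 + 94)² = 119² = 14161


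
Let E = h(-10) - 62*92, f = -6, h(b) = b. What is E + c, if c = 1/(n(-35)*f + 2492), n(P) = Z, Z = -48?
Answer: -15884919/2780 ≈ -5714.0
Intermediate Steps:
n(P) = -48
E = -5714 (E = -10 - 62*92 = -10 - 5704 = -5714)
c = 1/2780 (c = 1/(-48*(-6) + 2492) = 1/(288 + 2492) = 1/2780 ≈ 0.00035971)
E + c = -5714 + 1/2780 = -15884919/2780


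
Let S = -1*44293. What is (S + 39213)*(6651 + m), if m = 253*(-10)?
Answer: -20934680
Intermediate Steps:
S = -44293
m = -2530
(S + 39213)*(6651 + m) = (-44293 + 39213)*(6651 - 2530) = -5080*4121 = -20934680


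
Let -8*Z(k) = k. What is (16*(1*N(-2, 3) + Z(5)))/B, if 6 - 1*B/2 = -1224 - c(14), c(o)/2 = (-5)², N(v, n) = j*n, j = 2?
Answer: 43/1280 ≈ 0.033594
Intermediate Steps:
N(v, n) = 2*n
c(o) = 50 (c(o) = 2*(-5)² = 2*25 = 50)
Z(k) = -k/8
B = 2560 (B = 12 - 2*(-1224 - 1*50) = 12 - 2*(-1224 - 50) = 12 - 2*(-1274) = 12 + 2548 = 2560)
(16*(1*N(-2, 3) + Z(5)))/B = (16*(1*(2*3) - ⅛*5))/2560 = (16*(1*6 - 5/8))*(1/2560) = (16*(6 - 5/8))*(1/2560) = (16*(43/8))*(1/2560) = 86*(1/2560) = 43/1280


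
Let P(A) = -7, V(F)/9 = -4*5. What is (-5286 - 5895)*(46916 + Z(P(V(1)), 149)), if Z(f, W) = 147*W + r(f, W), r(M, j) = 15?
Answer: -769632954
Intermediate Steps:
V(F) = -180 (V(F) = 9*(-4*5) = 9*(-20) = -180)
Z(f, W) = 15 + 147*W (Z(f, W) = 147*W + 15 = 15 + 147*W)
(-5286 - 5895)*(46916 + Z(P(V(1)), 149)) = (-5286 - 5895)*(46916 + (15 + 147*149)) = -11181*(46916 + (15 + 21903)) = -11181*(46916 + 21918) = -11181*68834 = -769632954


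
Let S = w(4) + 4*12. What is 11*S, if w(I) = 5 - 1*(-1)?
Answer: 594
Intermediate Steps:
w(I) = 6 (w(I) = 5 + 1 = 6)
S = 54 (S = 6 + 4*12 = 6 + 48 = 54)
11*S = 11*54 = 594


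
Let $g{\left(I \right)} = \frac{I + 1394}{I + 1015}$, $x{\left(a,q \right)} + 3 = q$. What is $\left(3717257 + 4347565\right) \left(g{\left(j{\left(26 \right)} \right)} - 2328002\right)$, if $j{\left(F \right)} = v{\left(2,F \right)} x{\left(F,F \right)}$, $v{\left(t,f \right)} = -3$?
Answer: $- \frac{206524014947559}{11} \approx -1.8775 \cdot 10^{13}$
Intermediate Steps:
$x{\left(a,q \right)} = -3 + q$
$j{\left(F \right)} = 9 - 3 F$ ($j{\left(F \right)} = - 3 \left(-3 + F\right) = 9 - 3 F$)
$g{\left(I \right)} = \frac{1394 + I}{1015 + I}$
$\left(3717257 + 4347565\right) \left(g{\left(j{\left(26 \right)} \right)} - 2328002\right) = \left(3717257 + 4347565\right) \left(\frac{1394 + \left(9 - 78\right)}{1015 + \left(9 - 78\right)} - 2328002\right) = 8064822 \left(\frac{1394 + \left(9 - 78\right)}{1015 + \left(9 - 78\right)} - 2328002\right) = 8064822 \left(\frac{1394 - 69}{1015 - 69} - 2328002\right) = 8064822 \left(\frac{1}{946} \cdot 1325 - 2328002\right) = 8064822 \left(\frac{1325}{946} - 2328002\right) = 8064822 \left(- \frac{2202288567}{946}\right) = - \frac{206524014947559}{11}$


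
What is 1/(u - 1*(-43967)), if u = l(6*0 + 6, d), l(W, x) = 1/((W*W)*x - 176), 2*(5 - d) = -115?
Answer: 2074/91187559 ≈ 2.2744e-5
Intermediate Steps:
d = 125/2 (d = 5 - 1/2*(-115) = 5 + 115/2 = 125/2 ≈ 62.500)
l(W, x) = 1/(-176 + x*W**2) (l(W, x) = 1/(W**2*x - 176) = 1/(x*W**2 - 176) = 1/(-176 + x*W**2))
u = 1/2074 (u = 1/(-176 + 125*(6*0 + 6)**2/2) = 1/(-176 + 125*(0 + 6)**2/2) = 1/(-176 + (125/2)*6**2) = 1/(-176 + (125/2)*36) = 1/(-176 + 2250) = 1/2074 ≈ 0.00048216)
1/(u - 1*(-43967)) = 1/(1/2074 - 1*(-43967)) = 1/(1/2074 + 43967) = 1/(91187559/2074) = 2074/91187559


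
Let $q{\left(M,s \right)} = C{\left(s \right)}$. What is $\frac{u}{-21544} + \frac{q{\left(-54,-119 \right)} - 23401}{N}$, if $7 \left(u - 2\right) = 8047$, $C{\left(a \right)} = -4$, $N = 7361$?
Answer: $- \frac{3588998261}{1110097688} \approx -3.233$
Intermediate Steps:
$q{\left(M,s \right)} = -4$
$u = \frac{8061}{7}$ ($u = 2 + \frac{1}{7} \cdot 8047 = 2 + \frac{8047}{7} = \frac{8061}{7} \approx 1151.6$)
$\frac{u}{-21544} + \frac{q{\left(-54,-119 \right)} - 23401}{N} = \frac{8061}{7 \left(-21544\right)} + \frac{-4 - 23401}{7361} = \frac{8061}{7} \left(- \frac{1}{21544}\right) - \frac{23405}{7361} = - \frac{8061}{150808} - \frac{23405}{7361} = - \frac{3588998261}{1110097688}$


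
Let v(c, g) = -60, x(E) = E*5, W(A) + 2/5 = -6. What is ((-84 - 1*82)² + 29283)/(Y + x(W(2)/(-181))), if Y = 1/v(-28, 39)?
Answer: 617271540/1739 ≈ 3.5496e+5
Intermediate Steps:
W(A) = -32/5 (W(A) = -⅖ - 6 = -32/5)
x(E) = 5*E
Y = -1/60 (Y = 1/(-60) = -1/60 ≈ -0.016667)
((-84 - 1*82)² + 29283)/(Y + x(W(2)/(-181))) = ((-84 - 1*82)² + 29283)/(-1/60 + 5*(-32/5/(-181))) = ((-84 - 82)² + 29283)/(-1/60 + 5*(-32/5*(-1/181))) = ((-166)² + 29283)/(-1/60 + 5*(32/905)) = (27556 + 29283)/(-1/60 + 32/181) = 56839/(1739/10860) = 56839*(10860/1739) = 617271540/1739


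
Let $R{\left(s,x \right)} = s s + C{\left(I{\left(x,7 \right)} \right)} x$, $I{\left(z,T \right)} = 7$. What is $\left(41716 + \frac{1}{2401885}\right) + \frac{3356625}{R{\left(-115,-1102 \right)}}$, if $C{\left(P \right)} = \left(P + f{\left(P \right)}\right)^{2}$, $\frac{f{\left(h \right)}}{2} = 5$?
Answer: $\frac{10192461064712036}{244394200635} \approx 41705.0$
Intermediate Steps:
$f{\left(h \right)} = 10$ ($f{\left(h \right)} = 2 \cdot 5 = 10$)
$C{\left(P \right)} = \left(10 + P\right)^{2}$ ($C{\left(P \right)} = \left(P + 10\right)^{2} = \left(10 + P\right)^{2}$)
$R{\left(s,x \right)} = s^{2} + 289 x$ ($R{\left(s,x \right)} = s s + \left(10 + 7\right)^{2} x = s^{2} + 17^{2} x = s^{2} + 289 x$)
$\left(41716 + \frac{1}{2401885}\right) + \frac{3356625}{R{\left(-115,-1102 \right)}} = \left(41716 + \frac{1}{2401885}\right) + \frac{3356625}{\left(-115\right)^{2} + 289 \left(-1102\right)} = \left(41716 + \frac{1}{2401885}\right) + \frac{3356625}{13225 - 318478} = \frac{100197034661}{2401885} + \frac{3356625}{-305253} = \frac{100197034661}{2401885} + 3356625 \left(- \frac{1}{305253}\right) = \frac{100197034661}{2401885} - \frac{1118875}{101751} = \frac{10192461064712036}{244394200635}$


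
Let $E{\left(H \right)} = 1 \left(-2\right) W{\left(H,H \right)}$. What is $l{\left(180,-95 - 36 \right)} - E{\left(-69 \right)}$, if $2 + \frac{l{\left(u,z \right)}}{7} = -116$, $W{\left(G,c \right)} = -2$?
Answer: $-830$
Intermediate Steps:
$l{\left(u,z \right)} = -826$ ($l{\left(u,z \right)} = -14 + 7 \left(-116\right) = -14 - 812 = -826$)
$E{\left(H \right)} = 4$ ($E{\left(H \right)} = 1 \left(-2\right) \left(-2\right) = \left(-2\right) \left(-2\right) = 4$)
$l{\left(180,-95 - 36 \right)} - E{\left(-69 \right)} = -826 - 4 = -830$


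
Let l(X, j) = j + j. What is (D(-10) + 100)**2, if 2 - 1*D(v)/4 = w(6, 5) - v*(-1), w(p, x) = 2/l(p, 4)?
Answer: 21609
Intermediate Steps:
l(X, j) = 2*j
w(p, x) = 1/4 (w(p, x) = 2/((2*4)) = 2/8 = 2*(1/8) = 1/4)
D(v) = 7 - 4*v (D(v) = 8 - 4*(1/4 - v*(-1)) = 8 - 4*(1/4 - (-1)*v) = 8 - 4*(1/4 + v) = 8 + (-1 - 4*v) = 7 - 4*v)
(D(-10) + 100)**2 = ((7 - 4*(-10)) + 100)**2 = ((7 + 40) + 100)**2 = (47 + 100)**2 = 147**2 = 21609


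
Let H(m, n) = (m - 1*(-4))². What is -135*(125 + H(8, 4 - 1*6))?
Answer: -36315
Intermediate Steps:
H(m, n) = (4 + m)² (H(m, n) = (m + 4)² = (4 + m)²)
-135*(125 + H(8, 4 - 1*6)) = -135*(125 + (4 + 8)²) = -135*(125 + 12²) = -135*(125 + 144) = -135*269 = -36315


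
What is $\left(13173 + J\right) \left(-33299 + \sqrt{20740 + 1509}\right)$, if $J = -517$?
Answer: $-421432144 + 12656 \sqrt{22249} \approx -4.1954 \cdot 10^{8}$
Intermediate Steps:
$\left(13173 + J\right) \left(-33299 + \sqrt{20740 + 1509}\right) = \left(13173 - 517\right) \left(-33299 + \sqrt{20740 + 1509}\right) = 12656 \left(-33299 + \sqrt{22249}\right) = -421432144 + 12656 \sqrt{22249}$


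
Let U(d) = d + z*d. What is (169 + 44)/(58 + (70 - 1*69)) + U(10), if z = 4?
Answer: 3163/59 ≈ 53.610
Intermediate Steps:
U(d) = 5*d (U(d) = d + 4*d = 5*d)
(169 + 44)/(58 + (70 - 1*69)) + U(10) = (169 + 44)/(58 + (70 - 1*69)) + 5*10 = 213/(58 + (70 - 69)) + 50 = 213/(58 + 1) + 50 = 213/59 + 50 = 3163/59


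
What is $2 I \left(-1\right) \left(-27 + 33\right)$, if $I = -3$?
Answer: $36$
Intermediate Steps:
$2 I \left(-1\right) \left(-27 + 33\right) = 2 \left(-3\right) \left(-1\right) \left(-27 + 33\right) = \left(-6\right) \left(-1\right) 6 = 6 \cdot 6 = 36$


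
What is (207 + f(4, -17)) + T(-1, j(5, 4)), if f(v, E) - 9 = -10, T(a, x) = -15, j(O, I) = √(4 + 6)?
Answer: 191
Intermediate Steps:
j(O, I) = √10
f(v, E) = -1 (f(v, E) = 9 - 10 = -1)
(207 + f(4, -17)) + T(-1, j(5, 4)) = (207 - 1) - 15 = 206 - 15 = 191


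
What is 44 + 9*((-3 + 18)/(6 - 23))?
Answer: 613/17 ≈ 36.059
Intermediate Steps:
44 + 9*((-3 + 18)/(6 - 23)) = 44 + 9*(15/(-17)) = 44 + 9*(15*(-1/17)) = 44 + 9*(-15/17) = 44 - 135/17 = 613/17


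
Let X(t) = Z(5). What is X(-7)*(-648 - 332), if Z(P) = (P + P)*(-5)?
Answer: 49000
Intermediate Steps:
Z(P) = -10*P (Z(P) = (2*P)*(-5) = -10*P)
X(t) = -50 (X(t) = -10*5 = -50)
X(-7)*(-648 - 332) = -50*(-648 - 332) = -50*(-980) = 49000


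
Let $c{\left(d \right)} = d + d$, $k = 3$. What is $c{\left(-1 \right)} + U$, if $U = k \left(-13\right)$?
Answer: $-41$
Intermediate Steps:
$c{\left(d \right)} = 2 d$
$U = -39$ ($U = 3 \left(-13\right) = -39$)
$c{\left(-1 \right)} + U = 2 \left(-1\right) - 39 = -2 - 39 = -41$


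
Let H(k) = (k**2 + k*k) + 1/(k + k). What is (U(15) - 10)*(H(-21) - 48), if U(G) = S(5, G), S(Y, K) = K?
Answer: 175135/42 ≈ 4169.9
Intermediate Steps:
U(G) = G
H(k) = 1/(2*k) + 2*k**2 (H(k) = (k**2 + k**2) + 1/(2*k) = 2*k**2 + 1/(2*k) = 1/(2*k) + 2*k**2)
(U(15) - 10)*(H(-21) - 48) = (15 - 10)*((1/2)*(1 + 4*(-21)**3)/(-21) - 48) = 5*((1/2)*(-1/21)*(1 + 4*(-9261)) - 48) = 5*((1/2)*(-1/21)*(1 - 37044) - 48) = 5*((1/2)*(-1/21)*(-37043) - 48) = 5*(37043/42 - 48) = 5*(35027/42) = 175135/42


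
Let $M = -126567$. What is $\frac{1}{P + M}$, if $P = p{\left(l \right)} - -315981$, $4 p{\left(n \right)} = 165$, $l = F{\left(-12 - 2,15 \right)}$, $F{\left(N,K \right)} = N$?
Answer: $\frac{4}{757821} \approx 5.2783 \cdot 10^{-6}$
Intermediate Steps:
$l = -14$ ($l = -12 - 2 = -14$)
$p{\left(n \right)} = \frac{165}{4}$ ($p{\left(n \right)} = \frac{1}{4} \cdot 165 = \frac{165}{4}$)
$P = \frac{1264089}{4}$ ($P = \frac{165}{4} - -315981 = \frac{165}{4} + 315981 = \frac{1264089}{4} \approx 3.1602 \cdot 10^{5}$)
$\frac{1}{P + M} = \frac{1}{\frac{1264089}{4} - 126567} = \frac{1}{\frac{757821}{4}} = \frac{4}{757821}$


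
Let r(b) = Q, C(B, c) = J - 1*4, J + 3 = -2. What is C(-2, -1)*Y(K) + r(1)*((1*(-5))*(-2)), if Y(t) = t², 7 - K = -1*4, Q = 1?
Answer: -1079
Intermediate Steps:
J = -5 (J = -3 - 2 = -5)
C(B, c) = -9 (C(B, c) = -5 - 1*4 = -5 - 4 = -9)
r(b) = 1
K = 11 (K = 7 - (-1)*4 = 7 - 1*(-4) = 7 + 4 = 11)
C(-2, -1)*Y(K) + r(1)*((1*(-5))*(-2)) = -9*11² + 1*((1*(-5))*(-2)) = -9*121 + 1*(-5*(-2)) = -1089 + 1*10 = -1089 + 10 = -1079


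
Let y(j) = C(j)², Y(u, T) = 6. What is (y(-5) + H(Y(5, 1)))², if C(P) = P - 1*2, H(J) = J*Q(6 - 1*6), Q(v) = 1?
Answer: 3025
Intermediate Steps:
H(J) = J (H(J) = J*1 = J)
C(P) = -2 + P (C(P) = P - 2 = -2 + P)
y(j) = (-2 + j)²
(y(-5) + H(Y(5, 1)))² = ((-2 - 5)² + 6)² = ((-7)² + 6)² = (49 + 6)² = 55² = 3025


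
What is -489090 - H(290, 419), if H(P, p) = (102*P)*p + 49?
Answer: -12883159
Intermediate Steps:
H(P, p) = 49 + 102*P*p (H(P, p) = 102*P*p + 49 = 49 + 102*P*p)
-489090 - H(290, 419) = -489090 - (49 + 102*290*419) = -489090 - (49 + 12394020) = -489090 - 1*12394069 = -489090 - 12394069 = -12883159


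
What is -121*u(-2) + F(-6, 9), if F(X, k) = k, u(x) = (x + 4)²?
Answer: -475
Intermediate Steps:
u(x) = (4 + x)²
-121*u(-2) + F(-6, 9) = -121*(4 - 2)² + 9 = -121*2² + 9 = -121*4 + 9 = -484 + 9 = -475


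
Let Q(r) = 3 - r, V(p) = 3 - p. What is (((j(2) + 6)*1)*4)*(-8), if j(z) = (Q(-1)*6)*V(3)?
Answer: -192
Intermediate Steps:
j(z) = 0 (j(z) = ((3 - 1*(-1))*6)*(3 - 1*3) = ((3 + 1)*6)*(3 - 3) = (4*6)*0 = 24*0 = 0)
(((j(2) + 6)*1)*4)*(-8) = (((0 + 6)*1)*4)*(-8) = ((6*1)*4)*(-8) = (6*4)*(-8) = 24*(-8) = -192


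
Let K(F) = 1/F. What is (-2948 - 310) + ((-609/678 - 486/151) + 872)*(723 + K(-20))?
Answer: 426014090637/682520 ≈ 6.2418e+5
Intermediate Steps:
(-2948 - 310) + ((-609/678 - 486/151) + 872)*(723 + K(-20)) = (-2948 - 310) + ((-609/678 - 486/151) + 872)*(723 + 1/(-20)) = -3258 + ((-609*1/678 - 486*1/151) + 872)*(723 - 1/20) = -3258 + ((-203/226 - 486/151) + 872)*(14459/20) = -3258 + (-140489/34126 + 872)*(14459/20) = -3258 + (29617383/34126)*(14459/20) = -3258 + 428237740797/682520 = 426014090637/682520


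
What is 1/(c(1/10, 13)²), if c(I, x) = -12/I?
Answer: 1/14400 ≈ 6.9444e-5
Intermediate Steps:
1/(c(1/10, 13)²) = 1/((-12/(1/10))²) = 1/((-12/⅒)²) = 1/((-12*10)²) = 1/((-120)²) = 1/14400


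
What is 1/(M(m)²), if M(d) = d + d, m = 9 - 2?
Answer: 1/196 ≈ 0.0051020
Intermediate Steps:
m = 7
M(d) = 2*d
1/(M(m)²) = 1/((2*7)²) = 1/(14²) = 1/196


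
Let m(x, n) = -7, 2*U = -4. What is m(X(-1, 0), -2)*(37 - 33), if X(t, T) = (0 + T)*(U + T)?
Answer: -28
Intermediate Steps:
U = -2 (U = (½)*(-4) = -2)
X(t, T) = T*(-2 + T) (X(t, T) = (0 + T)*(-2 + T) = T*(-2 + T))
m(X(-1, 0), -2)*(37 - 33) = -7*(37 - 33) = -7*4 = -28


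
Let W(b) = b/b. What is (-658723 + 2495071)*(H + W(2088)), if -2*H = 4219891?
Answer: -3874592362686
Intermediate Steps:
H = -4219891/2 (H = -1/2*4219891 = -4219891/2 ≈ -2.1099e+6)
W(b) = 1
(-658723 + 2495071)*(H + W(2088)) = (-658723 + 2495071)*(-4219891/2 + 1) = 1836348*(-4219889/2) = -3874592362686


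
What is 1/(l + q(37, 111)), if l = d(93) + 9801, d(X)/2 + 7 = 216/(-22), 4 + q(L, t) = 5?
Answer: 11/107452 ≈ 0.00010237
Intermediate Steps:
q(L, t) = 1 (q(L, t) = -4 + 5 = 1)
d(X) = -370/11 (d(X) = -14 + 2*(216/(-22)) = -14 + 2*(216*(-1/22)) = -14 + 2*(-108/11) = -14 - 216/11 = -370/11)
l = 107441/11 (l = -370/11 + 9801 = 107441/11 ≈ 9767.4)
1/(l + q(37, 111)) = 1/(107441/11 + 1) = 1/(107452/11) = 11/107452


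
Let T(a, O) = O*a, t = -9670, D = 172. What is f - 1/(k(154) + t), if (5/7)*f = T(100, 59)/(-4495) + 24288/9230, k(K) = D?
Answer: 363815913841/197030548650 ≈ 1.8465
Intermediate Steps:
k(K) = 172
f = 38302292/20744425 (f = 7*((59*100)/(-4495) + 24288/9230)/5 = 7*(5900*(-1/4495) + 24288*(1/9230))/5 = 7*(-1180/899 + 12144/4615)/5 = (7/5)*(5471756/4148885) = 38302292/20744425 ≈ 1.8464)
f - 1/(k(154) + t) = 38302292/20744425 - 1/(172 - 9670) = 38302292/20744425 - 1/(-9498) = 38302292/20744425 - 1*(-1/9498) = 38302292/20744425 + 1/9498 = 363815913841/197030548650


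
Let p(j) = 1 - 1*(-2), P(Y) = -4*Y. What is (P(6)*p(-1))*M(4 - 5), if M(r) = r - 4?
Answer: 360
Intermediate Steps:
p(j) = 3 (p(j) = 1 + 2 = 3)
M(r) = -4 + r
(P(6)*p(-1))*M(4 - 5) = (-4*6*3)*(-4 + (4 - 5)) = (-24*3)*(-4 - 1) = -72*(-5) = 360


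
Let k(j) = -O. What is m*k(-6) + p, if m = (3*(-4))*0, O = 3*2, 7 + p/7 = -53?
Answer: -420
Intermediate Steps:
p = -420 (p = -49 + 7*(-53) = -49 - 371 = -420)
O = 6
m = 0 (m = -12*0 = 0)
k(j) = -6 (k(j) = -1*6 = -6)
m*k(-6) + p = 0*(-6) - 420 = 0 - 420 = -420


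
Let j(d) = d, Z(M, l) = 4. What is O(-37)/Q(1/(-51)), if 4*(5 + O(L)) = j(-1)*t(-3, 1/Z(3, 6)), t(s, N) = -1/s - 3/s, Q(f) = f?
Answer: 272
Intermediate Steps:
t(s, N) = -4/s
O(L) = -16/3 (O(L) = -5 + (-(-4)/(-3))/4 = -5 + (-(-4)*(-1)/3)/4 = -5 + (-1*4/3)/4 = -5 + (¼)*(-4/3) = -5 - ⅓ = -16/3)
O(-37)/Q(1/(-51)) = -16/(3*(1/(-51))) = -16/(3*(-1/51)) = -16/3*(-51) = 272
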